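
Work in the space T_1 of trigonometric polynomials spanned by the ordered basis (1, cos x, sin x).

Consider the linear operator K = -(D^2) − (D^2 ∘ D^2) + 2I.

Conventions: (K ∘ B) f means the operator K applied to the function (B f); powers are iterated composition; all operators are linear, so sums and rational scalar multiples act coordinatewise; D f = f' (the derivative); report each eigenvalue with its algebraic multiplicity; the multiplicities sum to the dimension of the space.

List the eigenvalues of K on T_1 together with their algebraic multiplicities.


λ = 2 (multiplicity 3)

image of 1: 2
image of cos x: 2cos x
image of sin x: 2sin x
the matrix is diagonal; its diagonal is (2, 2, 2)
for a triangular matrix the eigenvalues are the diagonal entries, with algebraic multiplicity their repetition count


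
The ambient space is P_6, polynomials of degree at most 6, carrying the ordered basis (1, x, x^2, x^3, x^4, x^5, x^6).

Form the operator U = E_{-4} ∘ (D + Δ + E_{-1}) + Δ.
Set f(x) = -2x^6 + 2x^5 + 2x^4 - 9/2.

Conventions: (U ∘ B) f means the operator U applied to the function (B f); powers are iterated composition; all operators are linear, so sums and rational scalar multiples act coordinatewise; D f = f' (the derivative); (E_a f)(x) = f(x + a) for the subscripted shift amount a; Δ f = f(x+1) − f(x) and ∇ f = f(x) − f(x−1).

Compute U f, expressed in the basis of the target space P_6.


the image equals g(x) = -2x^6 + 26x^5 - 348x^4 + 1764x^3 - 6498x^2 + 14394x - 27941/2

D f = -12x^5 + 10x^4 + 8x^3
Δ f = -12x^5 - 20x^4 - 12x^3 + 2x^2 + 6x + 2
E_{-1} f = -2x^6 + 14x^5 - 38x^4 + 52x^3 - 38x^2 + 14x - 13/2
(D + Δ + E_{-1}) f = -2x^6 - 10x^5 - 48x^4 + 48x^3 - 36x^2 + 20x - 9/2
E_{-4} (D + Δ + E_{-1}) f = -2x^6 + 38x^5 - 328x^4 + 1776x^3 - 6500x^2 + 14388x - 27945/2
Δ f = -12x^5 - 20x^4 - 12x^3 + 2x^2 + 6x + 2
(E_{-4} ∘ (D + Δ + E_{-1}) + Δ) f = -2x^6 + 26x^5 - 348x^4 + 1764x^3 - 6498x^2 + 14394x - 27941/2


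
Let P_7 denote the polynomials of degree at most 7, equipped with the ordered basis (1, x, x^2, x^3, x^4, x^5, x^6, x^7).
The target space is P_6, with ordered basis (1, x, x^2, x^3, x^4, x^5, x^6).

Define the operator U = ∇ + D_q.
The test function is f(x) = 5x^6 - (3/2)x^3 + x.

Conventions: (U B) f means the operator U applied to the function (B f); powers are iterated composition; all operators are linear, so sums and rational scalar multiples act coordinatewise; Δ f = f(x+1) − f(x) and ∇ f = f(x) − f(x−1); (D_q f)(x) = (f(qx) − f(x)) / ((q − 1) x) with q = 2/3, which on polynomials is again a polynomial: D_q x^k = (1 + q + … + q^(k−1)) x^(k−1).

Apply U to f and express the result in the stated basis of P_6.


g(x) = (10615/243)x^5 - 75x^4 + 100x^3 - (248/3)x^2 + (69/2)x - 9/2

∇ f = 30x^5 - 75x^4 + 100x^3 - (159/2)x^2 + (69/2)x - 11/2
D_q f = (3325/243)x^5 - (19/6)x^2 + 1
(∇ + D_q) f = (10615/243)x^5 - 75x^4 + 100x^3 - (248/3)x^2 + (69/2)x - 9/2


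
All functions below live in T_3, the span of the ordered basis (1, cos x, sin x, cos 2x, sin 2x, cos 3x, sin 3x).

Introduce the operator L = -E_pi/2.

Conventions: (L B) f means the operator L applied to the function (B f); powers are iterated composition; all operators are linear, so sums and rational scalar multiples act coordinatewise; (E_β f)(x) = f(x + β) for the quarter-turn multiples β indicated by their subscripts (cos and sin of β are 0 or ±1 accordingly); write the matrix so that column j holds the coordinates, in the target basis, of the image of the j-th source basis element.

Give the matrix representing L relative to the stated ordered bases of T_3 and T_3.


image of 1: -1
image of cos x: sin x
image of sin x: -cos x
image of cos 2x: cos 2x
image of sin 2x: sin 2x
image of cos 3x: -sin 3x
image of sin 3x: cos 3x
each image's coordinates form column j of the matrix

the matrix is [[-1, 0, 0, 0, 0, 0, 0]; [0, 0, -1, 0, 0, 0, 0]; [0, 1, 0, 0, 0, 0, 0]; [0, 0, 0, 1, 0, 0, 0]; [0, 0, 0, 0, 1, 0, 0]; [0, 0, 0, 0, 0, 0, 1]; [0, 0, 0, 0, 0, -1, 0]] (rows listed top to bottom)


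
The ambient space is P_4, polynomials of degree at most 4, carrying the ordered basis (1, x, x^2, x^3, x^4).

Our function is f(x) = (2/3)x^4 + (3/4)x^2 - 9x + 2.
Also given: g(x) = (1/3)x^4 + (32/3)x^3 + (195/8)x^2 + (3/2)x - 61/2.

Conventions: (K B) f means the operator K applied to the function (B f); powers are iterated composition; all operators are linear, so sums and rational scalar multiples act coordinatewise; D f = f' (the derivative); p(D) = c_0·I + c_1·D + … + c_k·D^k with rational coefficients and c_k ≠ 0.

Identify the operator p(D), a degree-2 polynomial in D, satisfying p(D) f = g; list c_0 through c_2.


D^0 f = (2/3)x^4 + (3/4)x^2 - 9x + 2
D^1 f = (8/3)x^3 + (3/2)x - 9
D^2 f = 8x^2 + 3/2
matching coefficients of g against c_0 f + c_1 Df + … from the top degree down determines the c_i
solution: c_0 = 1/2, c_1 = 4, c_2 = 3

c_0 = 1/2, c_1 = 4, c_2 = 3


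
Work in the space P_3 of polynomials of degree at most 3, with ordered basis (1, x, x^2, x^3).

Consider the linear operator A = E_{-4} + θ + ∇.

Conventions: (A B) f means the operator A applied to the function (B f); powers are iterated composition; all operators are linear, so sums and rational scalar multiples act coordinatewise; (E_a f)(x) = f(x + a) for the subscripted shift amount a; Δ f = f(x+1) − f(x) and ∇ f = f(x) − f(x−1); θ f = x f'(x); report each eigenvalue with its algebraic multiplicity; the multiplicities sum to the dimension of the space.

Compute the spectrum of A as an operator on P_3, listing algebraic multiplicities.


image of 1: 1
image of x: 2x - 3
image of x^2: 3x^2 - 6x + 15
image of x^3: 4x^3 - 9x^2 + 45x - 63
the matrix is upper triangular; its diagonal is (1, 2, 3, 4)
for a triangular matrix the eigenvalues are the diagonal entries, with algebraic multiplicity their repetition count

λ = 1 (multiplicity 1), λ = 2 (multiplicity 1), λ = 3 (multiplicity 1), λ = 4 (multiplicity 1)


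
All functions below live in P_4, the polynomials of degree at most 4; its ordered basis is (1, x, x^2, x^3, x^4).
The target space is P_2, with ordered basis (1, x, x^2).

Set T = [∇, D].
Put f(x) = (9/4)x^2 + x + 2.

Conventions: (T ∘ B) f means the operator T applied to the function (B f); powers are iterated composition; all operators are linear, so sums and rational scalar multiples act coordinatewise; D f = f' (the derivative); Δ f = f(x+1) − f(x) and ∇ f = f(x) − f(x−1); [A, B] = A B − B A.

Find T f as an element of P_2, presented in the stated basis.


g(x) = 0

D f = (9/2)x + 1
∇ D f = 9/2
∇ f = (9/2)x - 5/4
D ∇ f = 9/2
[∇, D] f = 0


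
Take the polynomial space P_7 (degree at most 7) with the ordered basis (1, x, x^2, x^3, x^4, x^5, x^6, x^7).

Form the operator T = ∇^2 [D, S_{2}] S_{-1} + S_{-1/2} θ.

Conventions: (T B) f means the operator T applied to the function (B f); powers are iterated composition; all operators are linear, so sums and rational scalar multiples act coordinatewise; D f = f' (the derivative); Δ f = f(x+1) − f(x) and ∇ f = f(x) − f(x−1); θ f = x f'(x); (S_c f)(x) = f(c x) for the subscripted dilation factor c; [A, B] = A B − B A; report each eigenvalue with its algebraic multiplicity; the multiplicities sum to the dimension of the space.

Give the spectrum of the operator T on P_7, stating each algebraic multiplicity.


λ = -1/2 (multiplicity 1), λ = -3/8 (multiplicity 1), λ = -5/32 (multiplicity 1), λ = -7/128 (multiplicity 1), λ = 0 (multiplicity 1), λ = 3/32 (multiplicity 1), λ = 1/4 (multiplicity 1), λ = 1/2 (multiplicity 1)

image of 1: 0
image of x: -(1/2)x
image of x^2: (1/2)x^2
image of x^3: -(3/8)x^3 - 24
image of x^4: (1/4)x^4 + 192x - 192
image of x^5: -(5/32)x^5 - 960x^2 + 1920x - 1120
image of x^6: (3/32)x^6 + 3840x^3 - 11520x^2 + 13440x - 5760
image of x^7: -(7/128)x^7 - 13440x^4 + 53760x^3 - 94080x^2 + 80640x - 27776
the matrix is upper triangular; its diagonal is (0, -1/2, 1/2, -3/8, 1/4, -5/32, 3/32, -7/128)
for a triangular matrix the eigenvalues are the diagonal entries, with algebraic multiplicity their repetition count


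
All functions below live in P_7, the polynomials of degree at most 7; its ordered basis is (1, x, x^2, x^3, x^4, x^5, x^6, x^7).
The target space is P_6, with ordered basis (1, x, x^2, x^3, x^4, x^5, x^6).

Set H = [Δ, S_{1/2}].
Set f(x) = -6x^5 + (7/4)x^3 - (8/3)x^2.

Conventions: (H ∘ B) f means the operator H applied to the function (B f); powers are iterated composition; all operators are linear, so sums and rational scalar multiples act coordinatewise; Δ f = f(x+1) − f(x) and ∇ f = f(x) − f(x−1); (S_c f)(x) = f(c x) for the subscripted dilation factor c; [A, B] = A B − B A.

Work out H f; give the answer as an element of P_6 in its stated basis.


the image equals g(x) = (15/16)x^4 + (45/8)x^3 + (399/32)x^2 + (1289/96)x + 201/32

S_{1/2} f = -(3/16)x^5 + (7/32)x^3 - (2/3)x^2
Δ S_{1/2} f = -(15/16)x^4 - (15/8)x^3 - (39/32)x^2 - (155/96)x - 61/96
Δ f = -30x^4 - 60x^3 - (219/4)x^2 - (361/12)x - 83/12
S_{1/2} Δ f = -(15/8)x^4 - (15/2)x^3 - (219/16)x^2 - (361/24)x - 83/12
[Δ, S_{1/2}] f = (15/16)x^4 + (45/8)x^3 + (399/32)x^2 + (1289/96)x + 201/32


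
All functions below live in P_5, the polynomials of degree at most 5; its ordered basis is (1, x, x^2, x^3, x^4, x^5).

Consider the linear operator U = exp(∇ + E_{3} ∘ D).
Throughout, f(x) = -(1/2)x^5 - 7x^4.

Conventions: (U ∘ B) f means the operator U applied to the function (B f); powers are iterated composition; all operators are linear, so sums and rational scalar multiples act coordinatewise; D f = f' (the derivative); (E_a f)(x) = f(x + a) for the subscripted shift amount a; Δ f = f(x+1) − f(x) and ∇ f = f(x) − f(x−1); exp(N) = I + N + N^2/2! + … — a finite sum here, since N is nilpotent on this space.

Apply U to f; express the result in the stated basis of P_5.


order-1 term: -5x^4 - 81x^3 - 350x^2 - (2103/2)x - 952
order-2 term: -20x^3 - 318x^2 - (3175/2)x - 3328
order-3 term: -40x^2 - 524x - 1775
order-4 term: -40x - 312
order-5 term: -16
the series for exp(∇ + E_{3} ∘ D) f terminates at order 5
exp(∇ + E_{3} ∘ D) f = -(1/2)x^5 - 12x^4 - 101x^3 - 708x^2 - 3203x - 6383

the result is g(x) = -(1/2)x^5 - 12x^4 - 101x^3 - 708x^2 - 3203x - 6383


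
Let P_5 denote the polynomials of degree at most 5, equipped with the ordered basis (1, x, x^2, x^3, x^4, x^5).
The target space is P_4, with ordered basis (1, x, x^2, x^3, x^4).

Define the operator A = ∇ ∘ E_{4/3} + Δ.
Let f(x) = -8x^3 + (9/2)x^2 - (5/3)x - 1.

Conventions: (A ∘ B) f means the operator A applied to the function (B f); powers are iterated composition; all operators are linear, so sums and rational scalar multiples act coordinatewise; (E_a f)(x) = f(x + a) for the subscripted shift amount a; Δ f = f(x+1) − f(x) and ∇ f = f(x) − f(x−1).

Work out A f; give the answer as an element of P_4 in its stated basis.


g(x) = -48x^2 - 46x - 18

E_{4/3} f = -8x^3 - (55/2)x^2 - (97/3)x - 383/27
∇ E_{4/3} f = -24x^2 - 31x - 77/6
Δ f = -24x^2 - 15x - 31/6
(∇ ∘ E_{4/3} + Δ) f = -48x^2 - 46x - 18


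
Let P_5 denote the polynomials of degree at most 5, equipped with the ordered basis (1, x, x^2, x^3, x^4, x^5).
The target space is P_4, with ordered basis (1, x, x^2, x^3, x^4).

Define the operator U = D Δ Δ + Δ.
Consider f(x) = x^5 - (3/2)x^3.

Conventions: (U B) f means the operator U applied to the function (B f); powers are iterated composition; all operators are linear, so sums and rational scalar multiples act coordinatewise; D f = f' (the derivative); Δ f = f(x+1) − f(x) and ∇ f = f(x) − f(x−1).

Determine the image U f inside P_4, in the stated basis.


the image equals g(x) = 5x^4 + 10x^3 + (131/2)x^2 + (241/2)x + 121/2

Δ f = 5x^4 + 10x^3 + (11/2)x^2 + (1/2)x - 1/2
Δ Δ f = 20x^3 + 60x^2 + 61x + 21
D Δ Δ f = 60x^2 + 120x + 61
Δ f = 5x^4 + 10x^3 + (11/2)x^2 + (1/2)x - 1/2
(D Δ Δ + Δ) f = 5x^4 + 10x^3 + (131/2)x^2 + (241/2)x + 121/2


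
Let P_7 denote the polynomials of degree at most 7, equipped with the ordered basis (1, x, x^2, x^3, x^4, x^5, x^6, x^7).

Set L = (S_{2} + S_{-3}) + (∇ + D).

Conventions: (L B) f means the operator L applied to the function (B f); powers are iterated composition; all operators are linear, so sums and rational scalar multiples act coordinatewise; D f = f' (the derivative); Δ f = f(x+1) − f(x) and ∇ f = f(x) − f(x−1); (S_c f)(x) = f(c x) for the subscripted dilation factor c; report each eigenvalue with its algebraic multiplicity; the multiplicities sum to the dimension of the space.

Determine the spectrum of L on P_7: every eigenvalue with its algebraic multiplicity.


image of 1: 2
image of x: -x + 2
image of x^2: 13x^2 + 4x - 1
image of x^3: -19x^3 + 6x^2 - 3x + 1
image of x^4: 97x^4 + 8x^3 - 6x^2 + 4x - 1
image of x^5: -211x^5 + 10x^4 - 10x^3 + 10x^2 - 5x + 1
image of x^6: 793x^6 + 12x^5 - 15x^4 + 20x^3 - 15x^2 + 6x - 1
image of x^7: -2059x^7 + 14x^6 - 21x^5 + 35x^4 - 35x^3 + 21x^2 - 7x + 1
the matrix is upper triangular; its diagonal is (2, -1, 13, -19, 97, -211, 793, -2059)
for a triangular matrix the eigenvalues are the diagonal entries, with algebraic multiplicity their repetition count

λ = -2059 (multiplicity 1), λ = -211 (multiplicity 1), λ = -19 (multiplicity 1), λ = -1 (multiplicity 1), λ = 2 (multiplicity 1), λ = 13 (multiplicity 1), λ = 97 (multiplicity 1), λ = 793 (multiplicity 1)


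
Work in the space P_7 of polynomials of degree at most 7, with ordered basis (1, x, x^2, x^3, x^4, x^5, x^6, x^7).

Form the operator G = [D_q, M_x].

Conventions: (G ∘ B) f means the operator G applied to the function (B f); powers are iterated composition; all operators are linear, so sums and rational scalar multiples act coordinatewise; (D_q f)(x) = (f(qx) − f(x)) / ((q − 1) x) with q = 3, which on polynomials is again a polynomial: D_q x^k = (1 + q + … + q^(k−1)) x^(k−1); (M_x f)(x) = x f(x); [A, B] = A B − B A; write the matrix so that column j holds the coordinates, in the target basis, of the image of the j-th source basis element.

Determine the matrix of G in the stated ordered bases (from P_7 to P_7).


image of 1: 1
image of x: 3x
image of x^2: 9x^2
image of x^3: 27x^3
image of x^4: 81x^4
image of x^5: 243x^5
image of x^6: 729x^6
image of x^7: 2187x^7
each image's coordinates form column j of the matrix

the matrix is [[1, 0, 0, 0, 0, 0, 0, 0]; [0, 3, 0, 0, 0, 0, 0, 0]; [0, 0, 9, 0, 0, 0, 0, 0]; [0, 0, 0, 27, 0, 0, 0, 0]; [0, 0, 0, 0, 81, 0, 0, 0]; [0, 0, 0, 0, 0, 243, 0, 0]; [0, 0, 0, 0, 0, 0, 729, 0]; [0, 0, 0, 0, 0, 0, 0, 2187]] (rows listed top to bottom)


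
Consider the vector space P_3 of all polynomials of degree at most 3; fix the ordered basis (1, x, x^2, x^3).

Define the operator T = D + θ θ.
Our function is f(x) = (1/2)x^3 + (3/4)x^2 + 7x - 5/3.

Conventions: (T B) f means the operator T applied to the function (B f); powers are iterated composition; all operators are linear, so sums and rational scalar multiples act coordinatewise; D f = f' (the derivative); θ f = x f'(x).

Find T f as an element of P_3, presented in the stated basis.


the result is g(x) = (9/2)x^3 + (9/2)x^2 + (17/2)x + 7

D f = (3/2)x^2 + (3/2)x + 7
θ f = (3/2)x^3 + (3/2)x^2 + 7x
θ θ f = (9/2)x^3 + 3x^2 + 7x
(D + θ θ) f = (9/2)x^3 + (9/2)x^2 + (17/2)x + 7


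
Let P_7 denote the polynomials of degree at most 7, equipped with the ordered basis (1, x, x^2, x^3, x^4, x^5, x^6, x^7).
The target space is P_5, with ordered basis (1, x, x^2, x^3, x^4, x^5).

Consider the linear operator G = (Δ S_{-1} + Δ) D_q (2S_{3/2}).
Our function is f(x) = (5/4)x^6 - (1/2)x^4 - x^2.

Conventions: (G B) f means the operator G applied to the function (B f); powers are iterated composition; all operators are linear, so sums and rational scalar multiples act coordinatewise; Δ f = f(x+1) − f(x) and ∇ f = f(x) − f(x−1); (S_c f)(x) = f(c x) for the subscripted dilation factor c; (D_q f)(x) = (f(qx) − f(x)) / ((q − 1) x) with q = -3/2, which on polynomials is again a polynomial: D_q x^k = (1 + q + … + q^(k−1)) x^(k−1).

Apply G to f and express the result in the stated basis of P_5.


g(x) = 0

S_{3/2} f = (3645/256)x^6 - (81/32)x^4 - (9/4)x^2
(2S_{3/2}) f = (3645/128)x^6 - (81/16)x^4 - (9/2)x^2
D_q (2S_{3/2}) f = -(484785/4096)x^5 + (1053/128)x^3 + (9/4)x
S_{-1} (D_q (2S_{3/2})) f = (484785/4096)x^5 - (1053/128)x^3 - (9/4)x
Δ S_{-1} (D_q (2S_{3/2})) f = (2423925/4096)x^4 + (2423925/2048)x^3 + (2373381/2048)x^2 + (2322837/4096)x + 441873/4096
Δ (D_q (2S_{3/2})) f = -(2423925/4096)x^4 - (2423925/2048)x^3 - (2373381/2048)x^2 - (2322837/4096)x - 441873/4096
(Δ S_{-1} + Δ) (D_q (2S_{3/2})) f = 0


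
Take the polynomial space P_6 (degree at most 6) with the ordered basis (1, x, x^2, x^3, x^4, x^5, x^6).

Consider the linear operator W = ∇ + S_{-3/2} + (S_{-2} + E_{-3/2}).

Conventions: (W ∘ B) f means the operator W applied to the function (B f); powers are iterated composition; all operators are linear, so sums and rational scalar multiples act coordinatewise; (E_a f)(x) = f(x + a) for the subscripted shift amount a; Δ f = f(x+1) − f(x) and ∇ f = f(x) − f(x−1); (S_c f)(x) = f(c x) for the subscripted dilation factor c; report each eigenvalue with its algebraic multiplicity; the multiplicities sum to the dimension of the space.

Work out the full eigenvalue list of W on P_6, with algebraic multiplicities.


image of 1: 3
image of x: -(5/2)x - 1/2
image of x^2: (29/4)x^2 - x + 5/4
image of x^3: -(83/8)x^3 - (3/2)x^2 + (15/4)x - 19/8
image of x^4: (353/16)x^4 - 2x^3 + (15/2)x^2 - (19/2)x + 65/16
image of x^5: -(1235/32)x^5 - (5/2)x^4 + (25/2)x^3 - (95/4)x^2 + (325/16)x - 211/32
image of x^6: (4889/64)x^6 - 3x^5 + (75/4)x^4 - (95/2)x^3 + (975/16)x^2 - (633/16)x + 665/64
the matrix is upper triangular; its diagonal is (3, -5/2, 29/4, -83/8, 353/16, -1235/32, 4889/64)
for a triangular matrix the eigenvalues are the diagonal entries, with algebraic multiplicity their repetition count

λ = -1235/32 (multiplicity 1), λ = -83/8 (multiplicity 1), λ = -5/2 (multiplicity 1), λ = 3 (multiplicity 1), λ = 29/4 (multiplicity 1), λ = 353/16 (multiplicity 1), λ = 4889/64 (multiplicity 1)


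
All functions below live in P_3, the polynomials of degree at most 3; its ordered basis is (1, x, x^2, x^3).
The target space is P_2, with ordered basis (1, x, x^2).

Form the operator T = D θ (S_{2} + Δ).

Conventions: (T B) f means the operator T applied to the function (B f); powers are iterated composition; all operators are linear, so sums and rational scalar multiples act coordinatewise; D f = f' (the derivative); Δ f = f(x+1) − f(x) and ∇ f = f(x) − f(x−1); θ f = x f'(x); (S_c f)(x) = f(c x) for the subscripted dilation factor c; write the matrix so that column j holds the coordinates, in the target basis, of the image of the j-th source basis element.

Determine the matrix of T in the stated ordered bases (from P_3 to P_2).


image of 1: 0
image of x: 2
image of x^2: 16x + 2
image of x^3: 72x^2 + 12x + 3
each image's coordinates form column j of the matrix

the matrix is [[0, 2, 2, 3]; [0, 0, 16, 12]; [0, 0, 0, 72]] (rows listed top to bottom)


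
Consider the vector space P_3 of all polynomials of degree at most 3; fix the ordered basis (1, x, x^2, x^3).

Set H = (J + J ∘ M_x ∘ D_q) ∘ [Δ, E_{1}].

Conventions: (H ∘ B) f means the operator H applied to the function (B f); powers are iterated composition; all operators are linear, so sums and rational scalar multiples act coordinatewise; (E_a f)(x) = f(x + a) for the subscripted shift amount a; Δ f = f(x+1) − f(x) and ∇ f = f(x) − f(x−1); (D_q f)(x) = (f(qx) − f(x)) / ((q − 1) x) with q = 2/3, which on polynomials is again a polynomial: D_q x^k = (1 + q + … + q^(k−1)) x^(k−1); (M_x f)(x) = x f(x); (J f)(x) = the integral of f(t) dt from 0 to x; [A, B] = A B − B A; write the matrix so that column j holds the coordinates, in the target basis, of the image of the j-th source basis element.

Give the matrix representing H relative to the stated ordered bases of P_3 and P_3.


image of 1: 0
image of x: 0
image of x^2: 0
image of x^3: 0
each image's coordinates form column j of the matrix

the matrix is [[0, 0, 0, 0]; [0, 0, 0, 0]; [0, 0, 0, 0]; [0, 0, 0, 0]] (rows listed top to bottom)


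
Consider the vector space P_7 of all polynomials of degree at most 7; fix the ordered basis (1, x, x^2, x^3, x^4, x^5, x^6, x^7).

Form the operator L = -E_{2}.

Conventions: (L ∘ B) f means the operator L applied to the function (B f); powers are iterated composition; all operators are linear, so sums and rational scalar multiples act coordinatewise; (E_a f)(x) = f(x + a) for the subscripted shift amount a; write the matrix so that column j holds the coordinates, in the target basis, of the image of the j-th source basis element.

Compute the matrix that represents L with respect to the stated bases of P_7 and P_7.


the matrix is [[-1, -2, -4, -8, -16, -32, -64, -128]; [0, -1, -4, -12, -32, -80, -192, -448]; [0, 0, -1, -6, -24, -80, -240, -672]; [0, 0, 0, -1, -8, -40, -160, -560]; [0, 0, 0, 0, -1, -10, -60, -280]; [0, 0, 0, 0, 0, -1, -12, -84]; [0, 0, 0, 0, 0, 0, -1, -14]; [0, 0, 0, 0, 0, 0, 0, -1]] (rows listed top to bottom)

image of 1: -1
image of x: -x - 2
image of x^2: -x^2 - 4x - 4
image of x^3: -x^3 - 6x^2 - 12x - 8
image of x^4: -x^4 - 8x^3 - 24x^2 - 32x - 16
image of x^5: -x^5 - 10x^4 - 40x^3 - 80x^2 - 80x - 32
image of x^6: -x^6 - 12x^5 - 60x^4 - 160x^3 - 240x^2 - 192x - 64
image of x^7: -x^7 - 14x^6 - 84x^5 - 280x^4 - 560x^3 - 672x^2 - 448x - 128
each image's coordinates form column j of the matrix


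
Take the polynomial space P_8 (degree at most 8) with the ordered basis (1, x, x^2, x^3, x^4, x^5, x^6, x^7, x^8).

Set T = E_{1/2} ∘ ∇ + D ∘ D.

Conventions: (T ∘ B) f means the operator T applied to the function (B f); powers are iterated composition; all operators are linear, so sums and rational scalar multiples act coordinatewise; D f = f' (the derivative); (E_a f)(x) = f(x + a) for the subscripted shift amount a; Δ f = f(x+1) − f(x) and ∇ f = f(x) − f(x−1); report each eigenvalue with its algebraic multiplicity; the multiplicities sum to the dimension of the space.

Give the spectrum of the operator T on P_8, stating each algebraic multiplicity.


image of 1: 0
image of x: 1
image of x^2: 2x + 2
image of x^3: 3x^2 + 6x + 1/4
image of x^4: 4x^3 + 12x^2 + x
image of x^5: 5x^4 + 20x^3 + (5/2)x^2 + 1/16
image of x^6: 6x^5 + 30x^4 + 5x^3 + (3/8)x
image of x^7: 7x^6 + 42x^5 + (35/4)x^4 + (21/16)x^2 + 1/64
image of x^8: 8x^7 + 56x^6 + 14x^5 + (7/2)x^3 + (1/8)x
the matrix is upper triangular; its diagonal is (0, 0, 0, 0, 0, 0, 0, 0, 0)
for a triangular matrix the eigenvalues are the diagonal entries, with algebraic multiplicity their repetition count

λ = 0 (multiplicity 9)


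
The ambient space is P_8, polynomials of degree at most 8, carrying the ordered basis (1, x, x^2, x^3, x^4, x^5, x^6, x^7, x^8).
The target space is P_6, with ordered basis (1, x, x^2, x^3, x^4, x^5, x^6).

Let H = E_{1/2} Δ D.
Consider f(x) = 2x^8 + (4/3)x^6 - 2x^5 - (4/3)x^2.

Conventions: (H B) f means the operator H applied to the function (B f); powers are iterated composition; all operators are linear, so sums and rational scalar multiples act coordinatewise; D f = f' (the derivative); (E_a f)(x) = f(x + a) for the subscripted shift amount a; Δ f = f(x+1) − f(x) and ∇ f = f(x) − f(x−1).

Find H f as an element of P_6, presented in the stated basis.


D f = 16x^7 + 8x^5 - 10x^4 - (8/3)x
Δ D f = 112x^6 + 336x^5 + 600x^4 + 600x^3 + 356x^2 + 112x + 34/3
E_{1/2} (Δ D) f = 112x^6 + 672x^5 + 1860x^4 + 2920x^3 + 2681x^2 + 1344x + 3373/12

g(x) = 112x^6 + 672x^5 + 1860x^4 + 2920x^3 + 2681x^2 + 1344x + 3373/12


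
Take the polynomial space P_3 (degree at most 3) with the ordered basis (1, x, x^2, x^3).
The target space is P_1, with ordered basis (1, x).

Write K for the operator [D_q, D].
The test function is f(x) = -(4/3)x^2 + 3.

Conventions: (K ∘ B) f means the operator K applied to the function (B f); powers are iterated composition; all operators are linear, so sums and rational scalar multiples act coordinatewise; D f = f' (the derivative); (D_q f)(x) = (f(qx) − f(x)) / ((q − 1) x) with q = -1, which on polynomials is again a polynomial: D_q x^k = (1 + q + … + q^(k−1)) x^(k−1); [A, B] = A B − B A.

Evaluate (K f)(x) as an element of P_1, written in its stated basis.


the image equals g(x) = -8/3

D f = -(8/3)x
D_q D f = -8/3
D_q f = 0
D D_q f = 0
[D_q, D] f = -8/3


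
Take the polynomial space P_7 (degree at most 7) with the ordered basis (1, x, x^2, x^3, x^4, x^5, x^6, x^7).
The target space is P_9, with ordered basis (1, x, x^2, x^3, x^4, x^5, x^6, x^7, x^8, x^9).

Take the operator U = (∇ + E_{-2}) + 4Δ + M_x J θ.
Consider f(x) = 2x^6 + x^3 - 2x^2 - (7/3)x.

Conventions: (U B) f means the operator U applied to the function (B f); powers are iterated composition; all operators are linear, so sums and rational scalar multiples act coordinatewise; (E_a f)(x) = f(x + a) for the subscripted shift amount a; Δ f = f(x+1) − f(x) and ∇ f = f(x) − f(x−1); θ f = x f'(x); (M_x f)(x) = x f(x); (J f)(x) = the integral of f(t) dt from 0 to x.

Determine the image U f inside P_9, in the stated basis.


∇ f = 12x^5 - 30x^4 + 40x^3 - 27x^2 + 5x - 4/3
E_{-2} f = 2x^6 - 24x^5 + 120x^4 - 319x^3 + 472x^2 - (1099/3)x + 350/3
(∇ + E_{-2}) f = 2x^6 - 12x^5 + 90x^4 - 279x^3 + 445x^2 - (1084/3)x + 346/3
Δ f = 12x^5 + 30x^4 + 40x^3 + 33x^2 + 11x - 4/3
(4Δ) f = 48x^5 + 120x^4 + 160x^3 + 132x^2 + 44x - 16/3
θ f = 12x^6 + 3x^3 - 4x^2 - (7/3)x
J θ f = (12/7)x^7 + (3/4)x^4 - (4/3)x^3 - (7/6)x^2
M_x J θ f = (12/7)x^8 + (3/4)x^5 - (4/3)x^4 - (7/6)x^3
((∇ + E_{-2}) + 4Δ + M_x J θ) f = (12/7)x^8 + 2x^6 + (147/4)x^5 + (626/3)x^4 - (721/6)x^3 + 577x^2 - (952/3)x + 110

g(x) = (12/7)x^8 + 2x^6 + (147/4)x^5 + (626/3)x^4 - (721/6)x^3 + 577x^2 - (952/3)x + 110


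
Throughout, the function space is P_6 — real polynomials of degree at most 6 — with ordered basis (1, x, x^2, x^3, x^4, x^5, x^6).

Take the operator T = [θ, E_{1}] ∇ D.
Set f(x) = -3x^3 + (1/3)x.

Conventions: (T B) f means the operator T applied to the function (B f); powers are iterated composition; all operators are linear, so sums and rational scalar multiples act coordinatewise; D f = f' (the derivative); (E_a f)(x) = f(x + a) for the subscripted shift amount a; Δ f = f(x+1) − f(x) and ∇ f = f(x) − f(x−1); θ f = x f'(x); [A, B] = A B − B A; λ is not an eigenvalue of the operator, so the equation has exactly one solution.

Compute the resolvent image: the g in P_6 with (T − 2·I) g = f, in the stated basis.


write g with unknown coordinates in the stated basis and equate coefficients in (T − 2·I) g = f
solving from the highest basis element down gives g = (3/2)x^3 - (1/6)x - 9/2
check: T g = -9
so T g − 2·g = -3x^3 + (1/3)x = f ✓

the result is g(x) = (3/2)x^3 - (1/6)x - 9/2


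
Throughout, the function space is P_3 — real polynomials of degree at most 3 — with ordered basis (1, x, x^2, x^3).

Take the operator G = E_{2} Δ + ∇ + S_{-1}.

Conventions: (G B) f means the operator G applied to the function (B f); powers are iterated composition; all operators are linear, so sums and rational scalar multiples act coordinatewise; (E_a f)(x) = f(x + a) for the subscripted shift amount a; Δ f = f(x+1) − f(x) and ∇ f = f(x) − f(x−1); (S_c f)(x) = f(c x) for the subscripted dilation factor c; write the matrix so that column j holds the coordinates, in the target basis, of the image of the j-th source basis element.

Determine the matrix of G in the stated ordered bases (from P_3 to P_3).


the matrix is [[1, 2, 4, 20]; [0, -1, 4, 12]; [0, 0, 1, 6]; [0, 0, 0, -1]] (rows listed top to bottom)

image of 1: 1
image of x: -x + 2
image of x^2: x^2 + 4x + 4
image of x^3: -x^3 + 6x^2 + 12x + 20
each image's coordinates form column j of the matrix


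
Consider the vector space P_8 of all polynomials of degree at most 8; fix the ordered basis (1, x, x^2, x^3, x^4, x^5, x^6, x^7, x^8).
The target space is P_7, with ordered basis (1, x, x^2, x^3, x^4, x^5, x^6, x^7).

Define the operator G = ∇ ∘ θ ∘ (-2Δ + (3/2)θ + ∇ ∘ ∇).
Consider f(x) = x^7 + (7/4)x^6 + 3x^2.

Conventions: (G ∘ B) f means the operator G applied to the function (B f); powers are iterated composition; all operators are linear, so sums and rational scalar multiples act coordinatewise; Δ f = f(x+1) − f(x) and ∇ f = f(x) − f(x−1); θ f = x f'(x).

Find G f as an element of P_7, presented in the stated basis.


Δ f = 7x^6 + (63/2)x^5 + (245/4)x^4 + 70x^3 + (189/4)x^2 + (47/2)x + 23/4
(-2Δ) f = -14x^6 - 63x^5 - (245/2)x^4 - 140x^3 - (189/2)x^2 - 47x - 23/2
θ f = 7x^7 + (21/2)x^6 + 6x^2
((3/2)θ) f = (21/2)x^7 + (63/4)x^6 + 9x^2
∇ f = 7x^6 - (21/2)x^5 + (35/4)x^4 - (21/4)x^2 + (19/2)x - 15/4
∇ ∇ f = 42x^5 - (315/2)x^4 + 280x^3 - (525/2)x^2 + 119x - 23/2
(-2Δ + (3/2)θ + ∇ ∘ ∇) f = (21/2)x^7 + (7/4)x^6 - 21x^5 - 280x^4 + 140x^3 - 348x^2 + 72x - 23
θ (-2Δ + (3/2)θ + ∇ ∘ ∇) f = (147/2)x^7 + (21/2)x^6 - 105x^5 - 1120x^4 + 420x^3 - 696x^2 + 72x
∇ θ (-2Δ + (3/2)θ + ∇ ∘ ∇) f = (1029/2)x^6 - (2961/2)x^5 + 1890x^4 - (11585/2)x^3 + 8316x^2 - (14117/2)x + 2266

the image equals g(x) = (1029/2)x^6 - (2961/2)x^5 + 1890x^4 - (11585/2)x^3 + 8316x^2 - (14117/2)x + 2266


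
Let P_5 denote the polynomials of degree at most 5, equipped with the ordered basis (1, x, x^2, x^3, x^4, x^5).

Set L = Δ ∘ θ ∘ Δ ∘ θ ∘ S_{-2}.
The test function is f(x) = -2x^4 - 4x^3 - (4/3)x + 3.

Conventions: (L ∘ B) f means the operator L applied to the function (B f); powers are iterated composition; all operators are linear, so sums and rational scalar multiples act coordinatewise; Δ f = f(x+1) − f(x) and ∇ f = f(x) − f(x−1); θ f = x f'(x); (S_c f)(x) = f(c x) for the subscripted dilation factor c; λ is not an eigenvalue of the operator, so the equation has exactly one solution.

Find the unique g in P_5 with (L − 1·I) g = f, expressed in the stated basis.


write g with unknown coordinates in the stated basis and equate coefficients in (L − 1·I) g = f
solving from the highest basis element down gives g = 2x^4 + 4x^3 + 4608x^2 + (19588/3)x + 76445
check: L g = 4608x^2 + 6528x + 76448
so L g − 1·g = -2x^4 - 4x^3 - (4/3)x + 3 = f ✓

the image equals g(x) = 2x^4 + 4x^3 + 4608x^2 + (19588/3)x + 76445


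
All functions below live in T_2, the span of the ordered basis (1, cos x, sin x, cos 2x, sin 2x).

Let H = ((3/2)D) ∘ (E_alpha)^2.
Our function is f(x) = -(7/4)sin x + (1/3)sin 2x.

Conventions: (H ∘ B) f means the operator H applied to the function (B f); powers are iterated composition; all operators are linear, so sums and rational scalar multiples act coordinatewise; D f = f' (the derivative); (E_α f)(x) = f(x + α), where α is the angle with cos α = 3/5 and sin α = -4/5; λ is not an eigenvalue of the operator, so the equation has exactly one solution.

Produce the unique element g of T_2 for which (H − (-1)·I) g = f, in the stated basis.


write g with unknown coordinates in the stated basis and equate coefficients in (H − (-1)·I) g = f
solving from the highest basis element down gives g = -(147/1226)cos x - (427/613)sin x + (527/4234)cos 2x - (383/12702)sin 2x
check: H g = (147/1226)cos x - (2583/2452)sin x - (527/4234)cos 2x + (1539/4234)sin 2x
so H g − (-1)·g = -(7/4)sin x + (1/3)sin 2x = f ✓

the image equals g(x) = -(147/1226)cos x - (427/613)sin x + (527/4234)cos 2x - (383/12702)sin 2x


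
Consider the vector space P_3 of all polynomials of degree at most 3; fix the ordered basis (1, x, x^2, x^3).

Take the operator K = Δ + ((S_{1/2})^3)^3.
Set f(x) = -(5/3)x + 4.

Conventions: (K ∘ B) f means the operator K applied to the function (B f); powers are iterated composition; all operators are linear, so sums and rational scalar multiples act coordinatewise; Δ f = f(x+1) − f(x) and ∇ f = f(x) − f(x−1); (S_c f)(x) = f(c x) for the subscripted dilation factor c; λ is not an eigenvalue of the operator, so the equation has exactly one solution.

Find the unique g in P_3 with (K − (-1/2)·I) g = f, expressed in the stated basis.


write g with unknown coordinates in the stated basis and equate coefficients in (K − (-1/2)·I) g = f
solving from the highest basis element down gives g = -(2560/771)x + 11288/2313
check: K g = -(5/771)x + 3608/2313
so K g − (-1/2)·g = -(5/3)x + 4 = f ✓

g(x) = -(2560/771)x + 11288/2313


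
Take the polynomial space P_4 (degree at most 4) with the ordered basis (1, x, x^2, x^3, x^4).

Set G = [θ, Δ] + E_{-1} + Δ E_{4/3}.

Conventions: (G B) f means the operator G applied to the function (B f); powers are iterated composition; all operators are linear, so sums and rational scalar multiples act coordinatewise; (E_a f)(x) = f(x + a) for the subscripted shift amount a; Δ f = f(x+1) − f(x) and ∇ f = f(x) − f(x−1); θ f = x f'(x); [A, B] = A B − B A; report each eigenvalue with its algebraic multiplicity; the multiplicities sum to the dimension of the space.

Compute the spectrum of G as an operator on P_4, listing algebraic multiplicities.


image of 1: 1
image of x: x - 1
image of x^2: x^2 - 2x + 8/3
image of x^3: x^3 - 3x^2 + 8x + 19/3
image of x^4: x^4 - 4x^3 + 16x^2 + (76/3)x + 634/27
the matrix is upper triangular; its diagonal is (1, 1, 1, 1, 1)
for a triangular matrix the eigenvalues are the diagonal entries, with algebraic multiplicity their repetition count

λ = 1 (multiplicity 5)


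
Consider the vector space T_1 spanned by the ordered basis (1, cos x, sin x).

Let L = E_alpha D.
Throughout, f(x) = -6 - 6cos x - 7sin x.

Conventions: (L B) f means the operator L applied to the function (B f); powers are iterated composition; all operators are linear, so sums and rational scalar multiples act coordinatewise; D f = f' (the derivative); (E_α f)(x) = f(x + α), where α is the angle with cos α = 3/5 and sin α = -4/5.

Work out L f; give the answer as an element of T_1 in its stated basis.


the image equals g(x) = -9cos x - 2sin x

D f = -7cos x + 6sin x
E_alpha D f = -9cos x - 2sin x


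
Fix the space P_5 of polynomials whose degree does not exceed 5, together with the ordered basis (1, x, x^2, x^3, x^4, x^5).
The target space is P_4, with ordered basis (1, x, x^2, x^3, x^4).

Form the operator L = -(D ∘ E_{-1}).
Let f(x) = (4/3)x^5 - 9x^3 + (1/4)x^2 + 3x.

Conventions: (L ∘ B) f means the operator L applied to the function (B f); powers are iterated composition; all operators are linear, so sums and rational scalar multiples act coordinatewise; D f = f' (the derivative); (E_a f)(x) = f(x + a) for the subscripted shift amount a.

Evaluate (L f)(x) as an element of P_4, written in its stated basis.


the result is g(x) = -(20/3)x^4 + (80/3)x^3 - 13x^2 - (167/6)x + 107/6

E_{-1} f = (4/3)x^5 - (20/3)x^4 + (13/3)x^3 + (167/12)x^2 - (107/6)x + 59/12
D E_{-1} f = (20/3)x^4 - (80/3)x^3 + 13x^2 + (167/6)x - 107/6
(-(D ∘ E_{-1})) f = -(20/3)x^4 + (80/3)x^3 - 13x^2 - (167/6)x + 107/6


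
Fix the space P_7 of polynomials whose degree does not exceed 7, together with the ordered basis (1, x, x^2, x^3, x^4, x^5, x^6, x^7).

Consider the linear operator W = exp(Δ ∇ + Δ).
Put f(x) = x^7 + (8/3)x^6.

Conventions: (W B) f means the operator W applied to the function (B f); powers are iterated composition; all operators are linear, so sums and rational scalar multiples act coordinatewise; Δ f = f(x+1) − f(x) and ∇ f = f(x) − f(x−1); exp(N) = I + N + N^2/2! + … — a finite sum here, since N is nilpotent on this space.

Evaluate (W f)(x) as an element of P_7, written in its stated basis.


the result is g(x) = x^7 + (29/3)x^6 + 100x^5 + 545x^4 + (7325/3)x^3 + 6782x^2 + 12337x + 30395/3

order-1 term: 7x^6 + 79x^5 + 155x^4 + (475/3)x^3 + 141x^2 + 37x + 9
order-2 term: 21x^5 + 355x^4 + 1565x^3 + 2185x^2 + 1777x + 1775/3
order-3 term: 35x^4 + (2050/3)x^3 + 3765x^2 + 6730x + 3661
order-4 term: 35x^3 + 670x^2 + 3455x + 14110/3
order-5 term: 21x^2 + 331x + 1100
order-6 term: 7x + 197/3
order-7 term: 1
the series for exp(Δ ∇ + Δ) f terminates at order 7
exp(Δ ∇ + Δ) f = x^7 + (29/3)x^6 + 100x^5 + 545x^4 + (7325/3)x^3 + 6782x^2 + 12337x + 30395/3


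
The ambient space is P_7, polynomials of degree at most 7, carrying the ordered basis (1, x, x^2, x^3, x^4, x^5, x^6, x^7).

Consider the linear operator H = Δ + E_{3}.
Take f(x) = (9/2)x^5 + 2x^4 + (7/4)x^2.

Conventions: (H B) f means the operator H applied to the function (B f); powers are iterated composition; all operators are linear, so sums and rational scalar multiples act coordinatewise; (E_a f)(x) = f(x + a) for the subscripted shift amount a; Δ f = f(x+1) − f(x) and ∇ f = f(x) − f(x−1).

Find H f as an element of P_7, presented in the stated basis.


the image equals g(x) = (9/2)x^5 + 92x^4 + 482x^3 + (5527/4)x^2 + 2083x + 2559/2

Δ f = (45/2)x^4 + 53x^3 + 57x^2 + 34x + 33/4
E_{3} f = (9/2)x^5 + (139/2)x^4 + 429x^3 + (5299/4)x^2 + 2049x + 5085/4
(Δ + E_{3}) f = (9/2)x^5 + 92x^4 + 482x^3 + (5527/4)x^2 + 2083x + 2559/2


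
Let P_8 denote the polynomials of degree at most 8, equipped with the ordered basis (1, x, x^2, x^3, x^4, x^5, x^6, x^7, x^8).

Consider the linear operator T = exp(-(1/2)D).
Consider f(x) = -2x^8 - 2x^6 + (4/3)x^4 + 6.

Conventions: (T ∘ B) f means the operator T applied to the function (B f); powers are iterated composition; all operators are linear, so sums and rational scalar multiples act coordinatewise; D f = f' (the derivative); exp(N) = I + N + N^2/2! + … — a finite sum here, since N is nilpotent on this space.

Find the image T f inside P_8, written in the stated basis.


order-1 term: 8x^7 + 6x^5 - (8/3)x^3
order-2 term: -14x^6 - (15/2)x^4 + 2x^2
order-3 term: 14x^5 + 5x^3 - (2/3)x
order-4 term: -(35/4)x^4 - (15/8)x^2 + 1/12
order-5 term: (7/2)x^3 + (3/8)x
order-6 term: -(7/8)x^2 - 1/32
order-7 term: (1/8)x
order-8 term: -1/128
the series for exp(-(1/2)D) f terminates at order 8
exp(-(1/2)D) f = -2x^8 + 8x^7 - 16x^6 + 20x^5 - (179/12)x^4 + (35/6)x^3 - (3/4)x^2 - (1/6)x + 2321/384

the result is g(x) = -2x^8 + 8x^7 - 16x^6 + 20x^5 - (179/12)x^4 + (35/6)x^3 - (3/4)x^2 - (1/6)x + 2321/384


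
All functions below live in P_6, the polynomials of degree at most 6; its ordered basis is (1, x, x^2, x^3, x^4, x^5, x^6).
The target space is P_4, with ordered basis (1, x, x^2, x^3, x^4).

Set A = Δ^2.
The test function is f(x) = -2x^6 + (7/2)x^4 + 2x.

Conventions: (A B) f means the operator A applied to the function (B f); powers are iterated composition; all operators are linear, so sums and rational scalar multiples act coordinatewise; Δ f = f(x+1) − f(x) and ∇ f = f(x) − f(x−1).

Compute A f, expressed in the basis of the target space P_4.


the result is g(x) = -60x^4 - 240x^3 - 378x^2 - 276x - 75

Δ f = -12x^5 - 30x^4 - 26x^3 - 9x^2 + 2x + 7/2
Δ Δ f = -60x^4 - 240x^3 - 378x^2 - 276x - 75


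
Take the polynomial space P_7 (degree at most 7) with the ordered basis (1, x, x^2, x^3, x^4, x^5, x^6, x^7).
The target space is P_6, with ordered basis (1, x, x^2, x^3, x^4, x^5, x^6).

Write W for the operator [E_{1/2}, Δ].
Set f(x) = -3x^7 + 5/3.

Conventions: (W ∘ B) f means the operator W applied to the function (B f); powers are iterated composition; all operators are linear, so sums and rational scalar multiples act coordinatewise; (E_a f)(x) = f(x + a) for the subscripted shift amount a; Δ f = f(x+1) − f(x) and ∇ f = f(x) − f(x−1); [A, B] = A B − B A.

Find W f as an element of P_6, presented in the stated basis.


the result is g(x) = 0

Δ f = -21x^6 - 63x^5 - 105x^4 - 105x^3 - 63x^2 - 21x - 3
E_{1/2} Δ f = -21x^6 - 126x^5 - (1365/4)x^4 - 525x^3 - (7623/16)x^2 - (1911/8)x - 3279/64
E_{1/2} f = -3x^7 - (21/2)x^6 - (63/4)x^5 - (105/8)x^4 - (105/16)x^3 - (63/32)x^2 - (21/64)x + 631/384
Δ E_{1/2} f = -21x^6 - 126x^5 - (1365/4)x^4 - 525x^3 - (7623/16)x^2 - (1911/8)x - 3279/64
[E_{1/2}, Δ] f = 0


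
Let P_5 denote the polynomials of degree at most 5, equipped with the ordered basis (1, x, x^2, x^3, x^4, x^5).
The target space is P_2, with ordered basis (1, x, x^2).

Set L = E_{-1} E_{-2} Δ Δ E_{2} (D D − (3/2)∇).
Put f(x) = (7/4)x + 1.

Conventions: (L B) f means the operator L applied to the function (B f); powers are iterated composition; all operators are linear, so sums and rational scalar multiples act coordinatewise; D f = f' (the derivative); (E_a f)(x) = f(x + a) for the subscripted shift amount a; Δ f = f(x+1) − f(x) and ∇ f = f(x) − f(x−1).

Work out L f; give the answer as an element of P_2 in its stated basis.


D f = 7/4
D D f = 0
∇ f = 7/4
(-(3/2)∇) f = -21/8
(D D − (3/2)∇) f = -21/8
E_{2} (D D − (3/2)∇) f = -21/8
Δ E_{2} (D D − (3/2)∇) f = 0
Δ Δ E_{2} (D D − (3/2)∇) f = 0
E_{-2} (Δ Δ E_{2}) (D D − (3/2)∇) f = 0
E_{-1} E_{-2} (Δ Δ E_{2}) (D D − (3/2)∇) f = 0

the image equals g(x) = 0
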